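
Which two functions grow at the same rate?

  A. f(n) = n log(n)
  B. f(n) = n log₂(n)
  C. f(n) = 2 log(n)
A and B

Examining each function:
  A. n log(n) is O(n log n)
  B. n log₂(n) is O(n log n)
  C. 2 log(n) is O(log n)

Functions A and B both have the same complexity class.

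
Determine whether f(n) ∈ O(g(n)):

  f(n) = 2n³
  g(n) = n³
True

f(n) = 2n³ and g(n) = n³ are both O(n³).
Big-O permits equal growth rates (f ≤ c·g for some c), so f(n) = O(g(n)) is true.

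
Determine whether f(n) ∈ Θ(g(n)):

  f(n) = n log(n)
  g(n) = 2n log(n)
True

f(n) = n log(n) and g(n) = 2n log(n) are both O(n log n).
Since they have the same asymptotic growth rate, f(n) = Θ(g(n)) is true.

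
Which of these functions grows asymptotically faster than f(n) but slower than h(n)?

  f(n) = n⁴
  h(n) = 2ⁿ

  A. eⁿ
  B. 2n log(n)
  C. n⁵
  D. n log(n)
C

We need g(n) with n⁴ = o(g(n)) and g(n) = o(2ⁿ), i.e. O(n⁴) ≺ g ≺ O(2ⁿ).
Check each option:
  A. eⁿ — O(eⁿ) does not grow strictly slower than h(n)
  B. 2n log(n) — O(n log n) does not grow strictly faster than f(n)
  C. n⁵ — O(n⁵) is strictly between O(n⁴) and O(2ⁿ) ✓
  D. n log(n) — O(n log n) does not grow strictly faster than f(n)

Only option C (n⁵) lies strictly between.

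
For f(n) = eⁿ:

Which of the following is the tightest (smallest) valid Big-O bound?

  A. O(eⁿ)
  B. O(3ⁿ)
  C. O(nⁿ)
A

f(n) = eⁿ is O(eⁿ).
All listed options are valid Big-O bounds (upper bounds),
but O(eⁿ) is the tightest (smallest valid bound).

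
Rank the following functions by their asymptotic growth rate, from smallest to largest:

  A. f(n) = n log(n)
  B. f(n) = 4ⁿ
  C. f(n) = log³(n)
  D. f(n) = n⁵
C < A < D < B

Comparing growth rates:
C = log³(n) is O(log³ n)
A = n log(n) is O(n log n)
D = n⁵ is O(n⁵)
B = 4ⁿ is O(4ⁿ)

Therefore, the order from slowest to fastest is: C < A < D < B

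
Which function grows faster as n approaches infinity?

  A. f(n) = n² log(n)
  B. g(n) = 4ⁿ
B

f(n) = n² log(n) is O(n² log n), while g(n) = 4ⁿ is O(4ⁿ).
Since O(4ⁿ) grows faster than O(n² log n), g(n) dominates.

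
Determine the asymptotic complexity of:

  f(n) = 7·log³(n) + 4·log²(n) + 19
O(log³ n)

The dominant term in 7·log³(n) + 4·log²(n) + 19 is 7·log³(n), which is Θ(log³ n).
Lower-order terms (4·log²(n), 19) are asymptotically negligible.
Constants are absorbed, so the tightest bound is O(log³ n).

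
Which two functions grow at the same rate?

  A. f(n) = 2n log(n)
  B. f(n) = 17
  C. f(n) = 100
B and C

Examining each function:
  A. 2n log(n) is O(n log n)
  B. 17 is O(1)
  C. 100 is O(1)

Functions B and C both have the same complexity class.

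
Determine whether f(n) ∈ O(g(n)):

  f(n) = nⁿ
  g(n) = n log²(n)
False

f(n) = nⁿ is O(nⁿ), and g(n) = n log²(n) is O(n log² n).
Since O(nⁿ) grows faster than O(n log² n), f(n) = O(g(n)) is false.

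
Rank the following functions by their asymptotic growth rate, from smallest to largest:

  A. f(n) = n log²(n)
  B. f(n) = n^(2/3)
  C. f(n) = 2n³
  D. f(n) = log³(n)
D < B < A < C

Comparing growth rates:
D = log³(n) is O(log³ n)
B = n^(2/3) is O(n^(2/3))
A = n log²(n) is O(n log² n)
C = 2n³ is O(n³)

Therefore, the order from slowest to fastest is: D < B < A < C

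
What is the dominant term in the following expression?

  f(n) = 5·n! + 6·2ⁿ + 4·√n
5·n!

Looking at each term:
  - 5·n! is O(n!)
  - 6·2ⁿ is O(2ⁿ)
  - 4·√n is O(√n)

The term 5·n! (O(n!)) grows fastest and dominates all others.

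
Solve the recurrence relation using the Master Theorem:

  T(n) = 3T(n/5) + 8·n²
Θ(n²)

Master Theorem: a = 3, b = 5, f(n) = 8·n².
Compute the critical exponent d = log₅(3) = 0.683.
Compare f(n) = Θ(n²) against n^d:
  k = 2 > d = 0.683, so f(n) = Ω(n^(d+ε)) — Case 3.
  Regularity: a·(n/b)^2/n^2 = a/b^2 = 3/25 < 1 ✓.
  The top-level work dominates: T(n) = Θ(f(n)) = Θ(n²).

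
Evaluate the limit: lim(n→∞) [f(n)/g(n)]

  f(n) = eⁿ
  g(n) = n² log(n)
∞

Since eⁿ (O(eⁿ)) grows faster than n² log(n) (O(n² log n)),
the ratio f(n)/g(n) → ∞ as n → ∞.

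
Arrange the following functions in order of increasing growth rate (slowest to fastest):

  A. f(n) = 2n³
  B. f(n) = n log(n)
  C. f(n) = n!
B < A < C

Comparing growth rates:
B = n log(n) is O(n log n)
A = 2n³ is O(n³)
C = n! is O(n!)

Therefore, the order from slowest to fastest is: B < A < C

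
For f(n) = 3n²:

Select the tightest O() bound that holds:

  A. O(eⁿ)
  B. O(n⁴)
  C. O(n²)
C

f(n) = 3n² is O(n²).
All listed options are valid Big-O bounds (upper bounds),
but O(n²) is the tightest (smallest valid bound).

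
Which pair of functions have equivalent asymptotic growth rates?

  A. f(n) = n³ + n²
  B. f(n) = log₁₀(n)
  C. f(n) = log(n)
B and C

Examining each function:
  A. n³ + n² is O(n³)
  B. log₁₀(n) is O(log n)
  C. log(n) is O(log n)

Functions B and C both have the same complexity class.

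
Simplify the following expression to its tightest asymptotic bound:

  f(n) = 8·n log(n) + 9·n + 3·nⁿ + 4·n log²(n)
Θ(nⁿ)

Order the terms by growth rate: 9·n ≺ 8·n log(n) ≺ 4·n log²(n) ≺ 3·nⁿ.
The fastest-growing term 3·nⁿ dominates as n → ∞; dropping its constant factor gives Θ(nⁿ).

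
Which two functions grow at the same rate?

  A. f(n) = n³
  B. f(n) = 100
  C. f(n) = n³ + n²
A and C

Examining each function:
  A. n³ is O(n³)
  B. 100 is O(1)
  C. n³ + n² is O(n³)

Functions A and C both have the same complexity class.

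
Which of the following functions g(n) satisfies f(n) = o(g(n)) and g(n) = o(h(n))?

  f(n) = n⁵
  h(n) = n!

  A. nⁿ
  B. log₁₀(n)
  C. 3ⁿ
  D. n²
C

We need g(n) with n⁵ = o(g(n)) and g(n) = o(n!), i.e. O(n⁵) ≺ g ≺ O(n!).
Check each option:
  A. nⁿ — O(nⁿ) does not grow strictly slower than h(n)
  B. log₁₀(n) — O(log n) does not grow strictly faster than f(n)
  C. 3ⁿ — O(3ⁿ) is strictly between O(n⁵) and O(n!) ✓
  D. n² — O(n²) does not grow strictly faster than f(n)

Only option C (3ⁿ) lies strictly between.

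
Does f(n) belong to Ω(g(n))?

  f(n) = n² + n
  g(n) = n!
False

f(n) = n² + n is O(n²), and g(n) = n! is O(n!).
Since O(n²) grows slower than O(n!), f(n) = Ω(g(n)) is false.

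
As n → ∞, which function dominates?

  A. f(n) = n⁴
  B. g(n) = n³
A

f(n) = n⁴ is O(n⁴), while g(n) = n³ is O(n³).
Since O(n⁴) grows faster than O(n³), f(n) dominates.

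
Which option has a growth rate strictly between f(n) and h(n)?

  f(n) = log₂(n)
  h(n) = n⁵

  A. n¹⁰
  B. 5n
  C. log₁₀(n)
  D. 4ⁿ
B

We need g(n) with log₂(n) = o(g(n)) and g(n) = o(n⁵), i.e. O(log n) ≺ g ≺ O(n⁵).
Check each option:
  A. n¹⁰ — O(n¹⁰) does not grow strictly slower than h(n)
  B. 5n — O(n) is strictly between O(log n) and O(n⁵) ✓
  C. log₁₀(n) — O(log n) does not grow strictly faster than f(n)
  D. 4ⁿ — O(4ⁿ) does not grow strictly slower than h(n)

Only option B (5n) lies strictly between.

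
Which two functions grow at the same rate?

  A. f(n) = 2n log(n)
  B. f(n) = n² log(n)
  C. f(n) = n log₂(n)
A and C

Examining each function:
  A. 2n log(n) is O(n log n)
  B. n² log(n) is O(n² log n)
  C. n log₂(n) is O(n log n)

Functions A and C both have the same complexity class.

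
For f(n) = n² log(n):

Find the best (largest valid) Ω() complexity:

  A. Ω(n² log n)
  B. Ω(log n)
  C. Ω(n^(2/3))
A

f(n) = n² log(n) is Ω(n² log n).
All listed options are valid Big-Ω bounds (lower bounds),
but Ω(n² log n) is the tightest (largest valid bound).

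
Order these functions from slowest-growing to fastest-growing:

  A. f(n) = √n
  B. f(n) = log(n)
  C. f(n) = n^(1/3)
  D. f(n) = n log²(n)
B < C < A < D

Comparing growth rates:
B = log(n) is O(log n)
C = n^(1/3) is O(n^(1/3))
A = √n is O(√n)
D = n log²(n) is O(n log² n)

Therefore, the order from slowest to fastest is: B < C < A < D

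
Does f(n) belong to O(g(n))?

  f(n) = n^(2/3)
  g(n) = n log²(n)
True

f(n) = n^(2/3) is O(n^(2/3)), and g(n) = n log²(n) is O(n log² n).
Since O(n^(2/3)) ⊆ O(n log² n) (f grows no faster than g), f(n) = O(g(n)) is true.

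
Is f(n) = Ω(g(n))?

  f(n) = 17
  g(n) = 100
True

f(n) = 17 and g(n) = 100 are both O(1).
Big-Ω permits equal growth rates (f ≥ c·g for some c > 0), so f(n) = Ω(g(n)) is true.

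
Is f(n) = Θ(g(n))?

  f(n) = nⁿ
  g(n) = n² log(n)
False

f(n) = nⁿ is O(nⁿ), and g(n) = n² log(n) is O(n² log n).
Since they have different growth rates, f(n) = Θ(g(n)) is false.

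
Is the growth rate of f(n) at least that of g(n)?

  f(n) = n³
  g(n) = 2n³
True

f(n) = n³ and g(n) = 2n³ are both O(n³).
Big-Ω permits equal growth rates (f ≥ c·g for some c > 0), so f(n) = Ω(g(n)) is true.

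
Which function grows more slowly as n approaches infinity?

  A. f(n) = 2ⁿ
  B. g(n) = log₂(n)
B

f(n) = 2ⁿ is O(2ⁿ), while g(n) = log₂(n) is O(log n).
Since O(log n) grows slower than O(2ⁿ), g(n) is dominated.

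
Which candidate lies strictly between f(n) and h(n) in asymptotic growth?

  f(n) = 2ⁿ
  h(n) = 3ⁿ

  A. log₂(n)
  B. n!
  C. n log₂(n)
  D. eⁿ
D

We need g(n) with 2ⁿ = o(g(n)) and g(n) = o(3ⁿ), i.e. O(2ⁿ) ≺ g ≺ O(3ⁿ).
Check each option:
  A. log₂(n) — O(log n) does not grow strictly faster than f(n)
  B. n! — O(n!) does not grow strictly slower than h(n)
  C. n log₂(n) — O(n log n) does not grow strictly faster than f(n)
  D. eⁿ — O(eⁿ) is strictly between O(2ⁿ) and O(3ⁿ) ✓

Only option D (eⁿ) lies strictly between.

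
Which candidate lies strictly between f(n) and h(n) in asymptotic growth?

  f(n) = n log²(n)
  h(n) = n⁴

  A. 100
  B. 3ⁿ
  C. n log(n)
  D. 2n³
D

We need g(n) with n log²(n) = o(g(n)) and g(n) = o(n⁴), i.e. O(n log² n) ≺ g ≺ O(n⁴).
Check each option:
  A. 100 — O(1) does not grow strictly faster than f(n)
  B. 3ⁿ — O(3ⁿ) does not grow strictly slower than h(n)
  C. n log(n) — O(n log n) does not grow strictly faster than f(n)
  D. 2n³ — O(n³) is strictly between O(n log² n) and O(n⁴) ✓

Only option D (2n³) lies strictly between.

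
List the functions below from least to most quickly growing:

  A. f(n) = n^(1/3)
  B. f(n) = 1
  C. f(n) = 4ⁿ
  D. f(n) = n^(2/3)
B < A < D < C

Comparing growth rates:
B = 1 is O(1)
A = n^(1/3) is O(n^(1/3))
D = n^(2/3) is O(n^(2/3))
C = 4ⁿ is O(4ⁿ)

Therefore, the order from slowest to fastest is: B < A < D < C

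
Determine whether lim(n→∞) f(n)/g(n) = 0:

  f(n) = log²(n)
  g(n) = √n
True

f(n) = log²(n) is O(log² n), and g(n) = √n is O(√n).
Since O(log² n) grows strictly slower than O(√n), f(n) = o(g(n)) is true.
This means lim(n→∞) f(n)/g(n) = 0.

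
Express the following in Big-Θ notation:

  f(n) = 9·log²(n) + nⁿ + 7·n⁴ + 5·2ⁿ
Θ(nⁿ)

Order the terms by growth rate: 9·log²(n) ≺ 7·n⁴ ≺ 5·2ⁿ ≺ nⁿ.
The fastest-growing term nⁿ dominates as n → ∞; dropping its constant factor gives Θ(nⁿ).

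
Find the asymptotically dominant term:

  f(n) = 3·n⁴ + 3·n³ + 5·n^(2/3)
3·n⁴

Looking at each term:
  - 3·n⁴ is O(n⁴)
  - 3·n³ is O(n³)
  - 5·n^(2/3) is O(n^(2/3))

The term 3·n⁴ (O(n⁴)) grows fastest and dominates all others.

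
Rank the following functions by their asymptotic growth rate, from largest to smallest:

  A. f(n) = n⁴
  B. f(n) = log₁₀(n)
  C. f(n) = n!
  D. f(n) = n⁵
C > D > A > B

Comparing growth rates:
C = n! is O(n!)
D = n⁵ is O(n⁵)
A = n⁴ is O(n⁴)
B = log₁₀(n) is O(log n)

Therefore, the order from fastest to slowest is: C > D > A > B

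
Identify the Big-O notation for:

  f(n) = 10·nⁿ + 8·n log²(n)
O(nⁿ)

The dominant term in 10·nⁿ + 8·n log²(n) is 10·nⁿ, which is Θ(nⁿ).
Lower-order terms (8·n log²(n)) are asymptotically negligible.
Constants are absorbed, so the tightest bound is O(nⁿ).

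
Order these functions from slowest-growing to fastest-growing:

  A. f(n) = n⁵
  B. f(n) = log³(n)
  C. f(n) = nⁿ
B < A < C

Comparing growth rates:
B = log³(n) is O(log³ n)
A = n⁵ is O(n⁵)
C = nⁿ is O(nⁿ)

Therefore, the order from slowest to fastest is: B < A < C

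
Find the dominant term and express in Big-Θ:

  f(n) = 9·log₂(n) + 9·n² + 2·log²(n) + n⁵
Θ(n⁵)

Order the terms by growth rate: 9·log₂(n) ≺ 2·log²(n) ≺ 9·n² ≺ n⁵.
The fastest-growing term n⁵ dominates as n → ∞; dropping its constant factor gives Θ(n⁵).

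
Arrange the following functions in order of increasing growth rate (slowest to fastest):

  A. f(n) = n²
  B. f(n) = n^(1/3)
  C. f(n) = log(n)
C < B < A

Comparing growth rates:
C = log(n) is O(log n)
B = n^(1/3) is O(n^(1/3))
A = n² is O(n²)

Therefore, the order from slowest to fastest is: C < B < A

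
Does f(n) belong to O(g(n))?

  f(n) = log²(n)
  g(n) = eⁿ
True

f(n) = log²(n) is O(log² n), and g(n) = eⁿ is O(eⁿ).
Since O(log² n) ⊆ O(eⁿ) (f grows no faster than g), f(n) = O(g(n)) is true.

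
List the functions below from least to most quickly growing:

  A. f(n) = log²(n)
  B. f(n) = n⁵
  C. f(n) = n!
A < B < C

Comparing growth rates:
A = log²(n) is O(log² n)
B = n⁵ is O(n⁵)
C = n! is O(n!)

Therefore, the order from slowest to fastest is: A < B < C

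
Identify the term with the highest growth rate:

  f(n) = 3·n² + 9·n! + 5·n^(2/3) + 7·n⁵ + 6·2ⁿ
9·n!

Looking at each term:
  - 3·n² is O(n²)
  - 9·n! is O(n!)
  - 5·n^(2/3) is O(n^(2/3))
  - 7·n⁵ is O(n⁵)
  - 6·2ⁿ is O(2ⁿ)

The term 9·n! (O(n!)) grows fastest and dominates all others.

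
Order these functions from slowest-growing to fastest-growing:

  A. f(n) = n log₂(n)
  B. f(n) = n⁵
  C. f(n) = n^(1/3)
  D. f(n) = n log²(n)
C < A < D < B

Comparing growth rates:
C = n^(1/3) is O(n^(1/3))
A = n log₂(n) is O(n log n)
D = n log²(n) is O(n log² n)
B = n⁵ is O(n⁵)

Therefore, the order from slowest to fastest is: C < A < D < B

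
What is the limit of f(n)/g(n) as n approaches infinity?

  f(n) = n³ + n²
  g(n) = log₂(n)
∞

Since n³ + n² (O(n³)) grows faster than log₂(n) (O(log n)),
the ratio f(n)/g(n) → ∞ as n → ∞.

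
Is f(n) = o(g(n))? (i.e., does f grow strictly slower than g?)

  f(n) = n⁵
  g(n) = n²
False

f(n) = n⁵ is O(n⁵), and g(n) = n² is O(n²).
Since O(n⁵) grows faster than or equal to O(n²), f(n) = o(g(n)) is false.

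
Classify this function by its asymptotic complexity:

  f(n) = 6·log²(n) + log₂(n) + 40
O(log² n)

The dominant term in 6·log²(n) + log₂(n) + 40 is 6·log²(n), which is Θ(log² n).
Lower-order terms (log₂(n), 40) are asymptotically negligible.
Constants are absorbed, so the tightest bound is O(log² n).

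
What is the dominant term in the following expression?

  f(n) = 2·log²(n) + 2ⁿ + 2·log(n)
2ⁿ

Looking at each term:
  - 2·log²(n) is O(log² n)
  - 2ⁿ is O(2ⁿ)
  - 2·log(n) is O(log n)

The term 2ⁿ (O(2ⁿ)) grows fastest and dominates all others.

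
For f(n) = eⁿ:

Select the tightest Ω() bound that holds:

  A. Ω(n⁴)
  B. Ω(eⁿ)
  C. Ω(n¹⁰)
B

f(n) = eⁿ is Ω(eⁿ).
All listed options are valid Big-Ω bounds (lower bounds),
but Ω(eⁿ) is the tightest (largest valid bound).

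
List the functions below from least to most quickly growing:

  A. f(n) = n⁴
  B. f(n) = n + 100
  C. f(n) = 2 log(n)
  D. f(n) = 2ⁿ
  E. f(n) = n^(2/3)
C < E < B < A < D

Comparing growth rates:
C = 2 log(n) is O(log n)
E = n^(2/3) is O(n^(2/3))
B = n + 100 is O(n)
A = n⁴ is O(n⁴)
D = 2ⁿ is O(2ⁿ)

Therefore, the order from slowest to fastest is: C < E < B < A < D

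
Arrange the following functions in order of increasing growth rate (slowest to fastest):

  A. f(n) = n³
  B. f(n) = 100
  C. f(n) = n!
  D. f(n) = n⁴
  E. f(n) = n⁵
B < A < D < E < C

Comparing growth rates:
B = 100 is O(1)
A = n³ is O(n³)
D = n⁴ is O(n⁴)
E = n⁵ is O(n⁵)
C = n! is O(n!)

Therefore, the order from slowest to fastest is: B < A < D < E < C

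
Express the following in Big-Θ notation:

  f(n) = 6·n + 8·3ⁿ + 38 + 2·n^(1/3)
Θ(3ⁿ)

Order the terms by growth rate: 38 ≺ 2·n^(1/3) ≺ 6·n ≺ 8·3ⁿ.
The fastest-growing term 8·3ⁿ dominates as n → ∞; dropping its constant factor gives Θ(3ⁿ).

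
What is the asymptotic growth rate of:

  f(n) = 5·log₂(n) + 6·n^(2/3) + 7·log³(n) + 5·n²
Θ(n²)

Order the terms by growth rate: 5·log₂(n) ≺ 7·log³(n) ≺ 6·n^(2/3) ≺ 5·n².
The fastest-growing term 5·n² dominates as n → ∞; dropping its constant factor gives Θ(n²).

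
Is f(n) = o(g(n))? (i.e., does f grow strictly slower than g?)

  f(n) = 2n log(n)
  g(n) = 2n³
True

f(n) = 2n log(n) is O(n log n), and g(n) = 2n³ is O(n³).
Since O(n log n) grows strictly slower than O(n³), f(n) = o(g(n)) is true.
This means lim(n→∞) f(n)/g(n) = 0.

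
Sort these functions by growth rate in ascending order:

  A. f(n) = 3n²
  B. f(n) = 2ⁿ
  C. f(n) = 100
C < A < B

Comparing growth rates:
C = 100 is O(1)
A = 3n² is O(n²)
B = 2ⁿ is O(2ⁿ)

Therefore, the order from slowest to fastest is: C < A < B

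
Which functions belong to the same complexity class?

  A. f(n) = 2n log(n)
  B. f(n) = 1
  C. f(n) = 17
B and C

Examining each function:
  A. 2n log(n) is O(n log n)
  B. 1 is O(1)
  C. 17 is O(1)

Functions B and C both have the same complexity class.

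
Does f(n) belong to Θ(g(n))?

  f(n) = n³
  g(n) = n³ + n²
True

f(n) = n³ and g(n) = n³ + n² are both O(n³).
Since they have the same asymptotic growth rate, f(n) = Θ(g(n)) is true.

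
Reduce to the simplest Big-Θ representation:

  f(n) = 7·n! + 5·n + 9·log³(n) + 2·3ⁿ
Θ(n!)

Order the terms by growth rate: 9·log³(n) ≺ 5·n ≺ 2·3ⁿ ≺ 7·n!.
The fastest-growing term 7·n! dominates as n → ∞; dropping its constant factor gives Θ(n!).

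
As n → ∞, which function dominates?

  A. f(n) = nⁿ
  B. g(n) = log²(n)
A

f(n) = nⁿ is O(nⁿ), while g(n) = log²(n) is O(log² n).
Since O(nⁿ) grows faster than O(log² n), f(n) dominates.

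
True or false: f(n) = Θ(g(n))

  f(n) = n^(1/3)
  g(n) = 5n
False

f(n) = n^(1/3) is O(n^(1/3)), and g(n) = 5n is O(n).
Since they have different growth rates, f(n) = Θ(g(n)) is false.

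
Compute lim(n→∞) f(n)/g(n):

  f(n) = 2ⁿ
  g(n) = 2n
∞

Since 2ⁿ (O(2ⁿ)) grows faster than 2n (O(n)),
the ratio f(n)/g(n) → ∞ as n → ∞.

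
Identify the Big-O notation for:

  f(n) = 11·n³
O(n³)

The dominant term in 11·n³ is 11·n³, which is Θ(n³).
Constants are absorbed, so the tightest bound is O(n³).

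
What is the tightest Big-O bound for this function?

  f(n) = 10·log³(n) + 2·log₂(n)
O(log³ n)

The dominant term in 10·log³(n) + 2·log₂(n) is 10·log³(n), which is Θ(log³ n).
Lower-order terms (2·log₂(n)) are asymptotically negligible.
Constants are absorbed, so the tightest bound is O(log³ n).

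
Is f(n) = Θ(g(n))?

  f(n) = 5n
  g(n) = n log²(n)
False

f(n) = 5n is O(n), and g(n) = n log²(n) is O(n log² n).
Since they have different growth rates, f(n) = Θ(g(n)) is false.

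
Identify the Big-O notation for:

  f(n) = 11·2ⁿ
O(2ⁿ)

The dominant term in 11·2ⁿ is 11·2ⁿ, which is Θ(2ⁿ).
Constants are absorbed, so the tightest bound is O(2ⁿ).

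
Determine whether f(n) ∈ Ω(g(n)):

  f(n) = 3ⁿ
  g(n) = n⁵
True

f(n) = 3ⁿ is O(3ⁿ), and g(n) = n⁵ is O(n⁵).
Since O(3ⁿ) grows at least as fast as O(n⁵), f(n) = Ω(g(n)) is true.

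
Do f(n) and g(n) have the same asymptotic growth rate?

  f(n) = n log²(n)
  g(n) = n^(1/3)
False

f(n) = n log²(n) is O(n log² n), and g(n) = n^(1/3) is O(n^(1/3)).
Since they have different growth rates, f(n) = Θ(g(n)) is false.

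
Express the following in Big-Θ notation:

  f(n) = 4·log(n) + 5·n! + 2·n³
Θ(n!)

Order the terms by growth rate: 4·log(n) ≺ 2·n³ ≺ 5·n!.
The fastest-growing term 5·n! dominates as n → ∞; dropping its constant factor gives Θ(n!).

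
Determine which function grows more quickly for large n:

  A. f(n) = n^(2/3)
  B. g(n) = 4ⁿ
B

f(n) = n^(2/3) is O(n^(2/3)), while g(n) = 4ⁿ is O(4ⁿ).
Since O(4ⁿ) grows faster than O(n^(2/3)), g(n) dominates.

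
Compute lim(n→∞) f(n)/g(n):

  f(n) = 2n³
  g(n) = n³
2

Since 2n³ and n³ have the same growth rate (O(n³)),
the ratio converges to a constant: 2.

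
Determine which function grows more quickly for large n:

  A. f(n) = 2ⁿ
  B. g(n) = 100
A

f(n) = 2ⁿ is O(2ⁿ), while g(n) = 100 is O(1).
Since O(2ⁿ) grows faster than O(1), f(n) dominates.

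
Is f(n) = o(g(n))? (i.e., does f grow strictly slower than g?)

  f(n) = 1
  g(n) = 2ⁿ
True

f(n) = 1 is O(1), and g(n) = 2ⁿ is O(2ⁿ).
Since O(1) grows strictly slower than O(2ⁿ), f(n) = o(g(n)) is true.
This means lim(n→∞) f(n)/g(n) = 0.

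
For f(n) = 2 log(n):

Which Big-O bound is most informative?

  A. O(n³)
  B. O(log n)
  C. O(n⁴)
B

f(n) = 2 log(n) is O(log n).
All listed options are valid Big-O bounds (upper bounds),
but O(log n) is the tightest (smallest valid bound).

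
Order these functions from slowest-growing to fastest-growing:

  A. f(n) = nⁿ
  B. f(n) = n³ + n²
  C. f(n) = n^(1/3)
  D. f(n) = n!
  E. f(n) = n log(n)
C < E < B < D < A

Comparing growth rates:
C = n^(1/3) is O(n^(1/3))
E = n log(n) is O(n log n)
B = n³ + n² is O(n³)
D = n! is O(n!)
A = nⁿ is O(nⁿ)

Therefore, the order from slowest to fastest is: C < E < B < D < A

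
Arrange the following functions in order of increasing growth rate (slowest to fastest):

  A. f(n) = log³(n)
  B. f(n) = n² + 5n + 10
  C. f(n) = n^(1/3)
A < C < B

Comparing growth rates:
A = log³(n) is O(log³ n)
C = n^(1/3) is O(n^(1/3))
B = n² + 5n + 10 is O(n²)

Therefore, the order from slowest to fastest is: A < C < B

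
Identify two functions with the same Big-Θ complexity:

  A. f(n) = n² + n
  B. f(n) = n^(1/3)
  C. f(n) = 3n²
A and C

Examining each function:
  A. n² + n is O(n²)
  B. n^(1/3) is O(n^(1/3))
  C. 3n² is O(n²)

Functions A and C both have the same complexity class.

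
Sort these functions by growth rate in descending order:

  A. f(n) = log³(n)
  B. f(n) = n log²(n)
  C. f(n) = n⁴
C > B > A

Comparing growth rates:
C = n⁴ is O(n⁴)
B = n log²(n) is O(n log² n)
A = log³(n) is O(log³ n)

Therefore, the order from fastest to slowest is: C > B > A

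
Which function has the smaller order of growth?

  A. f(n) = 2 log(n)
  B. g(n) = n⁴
A

f(n) = 2 log(n) is O(log n), while g(n) = n⁴ is O(n⁴).
Since O(log n) grows slower than O(n⁴), f(n) is dominated.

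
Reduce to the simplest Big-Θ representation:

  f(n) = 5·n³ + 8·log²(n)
Θ(n³)

Order the terms by growth rate: 8·log²(n) ≺ 5·n³.
The fastest-growing term 5·n³ dominates as n → ∞; dropping its constant factor gives Θ(n³).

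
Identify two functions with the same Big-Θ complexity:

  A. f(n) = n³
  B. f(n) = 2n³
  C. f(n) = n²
A and B

Examining each function:
  A. n³ is O(n³)
  B. 2n³ is O(n³)
  C. n² is O(n²)

Functions A and B both have the same complexity class.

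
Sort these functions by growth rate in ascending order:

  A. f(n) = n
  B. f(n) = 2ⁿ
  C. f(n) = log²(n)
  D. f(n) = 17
D < C < A < B

Comparing growth rates:
D = 17 is O(1)
C = log²(n) is O(log² n)
A = n is O(n)
B = 2ⁿ is O(2ⁿ)

Therefore, the order from slowest to fastest is: D < C < A < B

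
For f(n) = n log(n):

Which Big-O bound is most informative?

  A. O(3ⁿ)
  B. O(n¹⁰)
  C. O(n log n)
C

f(n) = n log(n) is O(n log n).
All listed options are valid Big-O bounds (upper bounds),
but O(n log n) is the tightest (smallest valid bound).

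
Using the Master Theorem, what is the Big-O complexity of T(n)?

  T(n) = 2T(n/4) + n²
Θ(n²)

Master Theorem: a = 2, b = 4, f(n) = n².
Compute the critical exponent d = log₄(2) = 0.500.
Compare f(n) = Θ(n²) against n^d:
  k = 2 > d = 0.500, so f(n) = Ω(n^(d+ε)) — Case 3.
  Regularity: a·(n/b)^2/n^2 = a/b^2 = 2/16 < 1 ✓.
  The top-level work dominates: T(n) = Θ(f(n)) = Θ(n²).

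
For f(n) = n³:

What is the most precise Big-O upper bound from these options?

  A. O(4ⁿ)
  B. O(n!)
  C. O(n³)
C

f(n) = n³ is O(n³).
All listed options are valid Big-O bounds (upper bounds),
but O(n³) is the tightest (smallest valid bound).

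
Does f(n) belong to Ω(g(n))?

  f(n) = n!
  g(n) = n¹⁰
True

f(n) = n! is O(n!), and g(n) = n¹⁰ is O(n¹⁰).
Since O(n!) grows at least as fast as O(n¹⁰), f(n) = Ω(g(n)) is true.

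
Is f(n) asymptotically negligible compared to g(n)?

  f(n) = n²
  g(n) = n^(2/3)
False

f(n) = n² is O(n²), and g(n) = n^(2/3) is O(n^(2/3)).
Since O(n²) grows faster than or equal to O(n^(2/3)), f(n) = o(g(n)) is false.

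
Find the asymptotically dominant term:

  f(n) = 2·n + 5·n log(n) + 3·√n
5·n log(n)

Looking at each term:
  - 2·n is O(n)
  - 5·n log(n) is O(n log n)
  - 3·√n is O(√n)

The term 5·n log(n) (O(n log n)) grows fastest and dominates all others.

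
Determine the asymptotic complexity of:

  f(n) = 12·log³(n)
O(log³ n)

The dominant term in 12·log³(n) is 12·log³(n), which is Θ(log³ n).
Constants are absorbed, so the tightest bound is O(log³ n).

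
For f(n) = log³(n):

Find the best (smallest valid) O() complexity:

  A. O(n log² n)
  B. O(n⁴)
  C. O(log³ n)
C

f(n) = log³(n) is O(log³ n).
All listed options are valid Big-O bounds (upper bounds),
but O(log³ n) is the tightest (smallest valid bound).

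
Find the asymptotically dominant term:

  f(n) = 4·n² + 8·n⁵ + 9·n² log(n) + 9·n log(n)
8·n⁵

Looking at each term:
  - 4·n² is O(n²)
  - 8·n⁵ is O(n⁵)
  - 9·n² log(n) is O(n² log n)
  - 9·n log(n) is O(n log n)

The term 8·n⁵ (O(n⁵)) grows fastest and dominates all others.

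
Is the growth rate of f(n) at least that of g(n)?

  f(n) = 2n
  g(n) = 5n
True

f(n) = 2n and g(n) = 5n are both O(n).
Big-Ω permits equal growth rates (f ≥ c·g for some c > 0), so f(n) = Ω(g(n)) is true.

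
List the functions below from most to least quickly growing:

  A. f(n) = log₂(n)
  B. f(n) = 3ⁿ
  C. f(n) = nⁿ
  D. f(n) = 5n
C > B > D > A

Comparing growth rates:
C = nⁿ is O(nⁿ)
B = 3ⁿ is O(3ⁿ)
D = 5n is O(n)
A = log₂(n) is O(log n)

Therefore, the order from fastest to slowest is: C > B > D > A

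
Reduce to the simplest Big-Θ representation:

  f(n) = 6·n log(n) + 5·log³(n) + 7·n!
Θ(n!)

Order the terms by growth rate: 5·log³(n) ≺ 6·n log(n) ≺ 7·n!.
The fastest-growing term 7·n! dominates as n → ∞; dropping its constant factor gives Θ(n!).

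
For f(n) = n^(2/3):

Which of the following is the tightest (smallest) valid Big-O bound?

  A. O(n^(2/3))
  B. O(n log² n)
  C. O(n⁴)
A

f(n) = n^(2/3) is O(n^(2/3)).
All listed options are valid Big-O bounds (upper bounds),
but O(n^(2/3)) is the tightest (smallest valid bound).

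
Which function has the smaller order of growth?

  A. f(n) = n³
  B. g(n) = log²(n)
B

f(n) = n³ is O(n³), while g(n) = log²(n) is O(log² n).
Since O(log² n) grows slower than O(n³), g(n) is dominated.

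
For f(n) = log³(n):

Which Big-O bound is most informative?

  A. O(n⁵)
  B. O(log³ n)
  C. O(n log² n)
B

f(n) = log³(n) is O(log³ n).
All listed options are valid Big-O bounds (upper bounds),
but O(log³ n) is the tightest (smallest valid bound).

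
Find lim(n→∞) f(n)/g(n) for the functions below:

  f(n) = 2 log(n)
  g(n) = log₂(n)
log(4)

Since 2 log(n) and log₂(n) have the same growth rate (O(log n)),
the ratio converges to a constant: log(4).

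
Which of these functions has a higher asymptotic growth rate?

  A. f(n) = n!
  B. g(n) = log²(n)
A

f(n) = n! is O(n!), while g(n) = log²(n) is O(log² n).
Since O(n!) grows faster than O(log² n), f(n) dominates.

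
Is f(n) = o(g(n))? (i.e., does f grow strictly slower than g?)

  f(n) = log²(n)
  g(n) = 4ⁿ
True

f(n) = log²(n) is O(log² n), and g(n) = 4ⁿ is O(4ⁿ).
Since O(log² n) grows strictly slower than O(4ⁿ), f(n) = o(g(n)) is true.
This means lim(n→∞) f(n)/g(n) = 0.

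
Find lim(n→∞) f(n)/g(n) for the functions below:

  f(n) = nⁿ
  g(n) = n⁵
∞

Since nⁿ (O(nⁿ)) grows faster than n⁵ (O(n⁵)),
the ratio f(n)/g(n) → ∞ as n → ∞.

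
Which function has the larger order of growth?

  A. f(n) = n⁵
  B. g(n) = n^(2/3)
A

f(n) = n⁵ is O(n⁵), while g(n) = n^(2/3) is O(n^(2/3)).
Since O(n⁵) grows faster than O(n^(2/3)), f(n) dominates.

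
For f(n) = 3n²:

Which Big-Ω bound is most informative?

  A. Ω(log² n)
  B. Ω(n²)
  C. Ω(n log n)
B

f(n) = 3n² is Ω(n²).
All listed options are valid Big-Ω bounds (lower bounds),
but Ω(n²) is the tightest (largest valid bound).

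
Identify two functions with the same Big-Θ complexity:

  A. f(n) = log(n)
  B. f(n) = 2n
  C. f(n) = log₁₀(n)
A and C

Examining each function:
  A. log(n) is O(log n)
  B. 2n is O(n)
  C. log₁₀(n) is O(log n)

Functions A and C both have the same complexity class.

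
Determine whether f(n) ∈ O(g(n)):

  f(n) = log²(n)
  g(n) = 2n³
True

f(n) = log²(n) is O(log² n), and g(n) = 2n³ is O(n³).
Since O(log² n) ⊆ O(n³) (f grows no faster than g), f(n) = O(g(n)) is true.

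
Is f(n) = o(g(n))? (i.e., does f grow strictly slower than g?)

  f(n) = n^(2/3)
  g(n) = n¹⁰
True

f(n) = n^(2/3) is O(n^(2/3)), and g(n) = n¹⁰ is O(n¹⁰).
Since O(n^(2/3)) grows strictly slower than O(n¹⁰), f(n) = o(g(n)) is true.
This means lim(n→∞) f(n)/g(n) = 0.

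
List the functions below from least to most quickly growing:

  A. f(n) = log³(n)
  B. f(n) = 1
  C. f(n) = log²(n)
B < C < A

Comparing growth rates:
B = 1 is O(1)
C = log²(n) is O(log² n)
A = log³(n) is O(log³ n)

Therefore, the order from slowest to fastest is: B < C < A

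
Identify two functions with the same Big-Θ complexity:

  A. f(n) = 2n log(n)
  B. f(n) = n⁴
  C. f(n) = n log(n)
A and C

Examining each function:
  A. 2n log(n) is O(n log n)
  B. n⁴ is O(n⁴)
  C. n log(n) is O(n log n)

Functions A and C both have the same complexity class.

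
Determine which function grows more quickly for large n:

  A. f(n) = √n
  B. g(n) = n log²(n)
B

f(n) = √n is O(√n), while g(n) = n log²(n) is O(n log² n).
Since O(n log² n) grows faster than O(√n), g(n) dominates.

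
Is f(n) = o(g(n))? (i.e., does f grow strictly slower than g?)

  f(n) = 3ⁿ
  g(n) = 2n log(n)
False

f(n) = 3ⁿ is O(3ⁿ), and g(n) = 2n log(n) is O(n log n).
Since O(3ⁿ) grows faster than or equal to O(n log n), f(n) = o(g(n)) is false.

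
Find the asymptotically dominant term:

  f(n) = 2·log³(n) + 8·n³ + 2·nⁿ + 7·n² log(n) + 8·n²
2·nⁿ

Looking at each term:
  - 2·log³(n) is O(log³ n)
  - 8·n³ is O(n³)
  - 2·nⁿ is O(nⁿ)
  - 7·n² log(n) is O(n² log n)
  - 8·n² is O(n²)

The term 2·nⁿ (O(nⁿ)) grows fastest and dominates all others.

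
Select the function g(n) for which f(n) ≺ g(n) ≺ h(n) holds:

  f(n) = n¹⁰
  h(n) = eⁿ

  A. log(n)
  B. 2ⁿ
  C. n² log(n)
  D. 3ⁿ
B

We need g(n) with n¹⁰ = o(g(n)) and g(n) = o(eⁿ), i.e. O(n¹⁰) ≺ g ≺ O(eⁿ).
Check each option:
  A. log(n) — O(log n) does not grow strictly faster than f(n)
  B. 2ⁿ — O(2ⁿ) is strictly between O(n¹⁰) and O(eⁿ) ✓
  C. n² log(n) — O(n² log n) does not grow strictly faster than f(n)
  D. 3ⁿ — O(3ⁿ) does not grow strictly slower than h(n)

Only option B (2ⁿ) lies strictly between.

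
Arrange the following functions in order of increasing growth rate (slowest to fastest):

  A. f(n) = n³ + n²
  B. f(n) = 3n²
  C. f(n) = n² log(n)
B < C < A

Comparing growth rates:
B = 3n² is O(n²)
C = n² log(n) is O(n² log n)
A = n³ + n² is O(n³)

Therefore, the order from slowest to fastest is: B < C < A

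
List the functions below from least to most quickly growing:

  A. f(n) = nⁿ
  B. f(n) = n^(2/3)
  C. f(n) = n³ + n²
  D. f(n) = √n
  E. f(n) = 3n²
D < B < E < C < A

Comparing growth rates:
D = √n is O(√n)
B = n^(2/3) is O(n^(2/3))
E = 3n² is O(n²)
C = n³ + n² is O(n³)
A = nⁿ is O(nⁿ)

Therefore, the order from slowest to fastest is: D < B < E < C < A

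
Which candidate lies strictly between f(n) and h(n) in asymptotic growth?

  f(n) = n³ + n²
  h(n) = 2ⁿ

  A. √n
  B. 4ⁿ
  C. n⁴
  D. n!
C

We need g(n) with n³ + n² = o(g(n)) and g(n) = o(2ⁿ), i.e. O(n³) ≺ g ≺ O(2ⁿ).
Check each option:
  A. √n — O(√n) does not grow strictly faster than f(n)
  B. 4ⁿ — O(4ⁿ) does not grow strictly slower than h(n)
  C. n⁴ — O(n⁴) is strictly between O(n³) and O(2ⁿ) ✓
  D. n! — O(n!) does not grow strictly slower than h(n)

Only option C (n⁴) lies strictly between.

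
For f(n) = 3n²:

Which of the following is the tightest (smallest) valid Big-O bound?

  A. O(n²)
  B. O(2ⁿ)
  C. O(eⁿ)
A

f(n) = 3n² is O(n²).
All listed options are valid Big-O bounds (upper bounds),
but O(n²) is the tightest (smallest valid bound).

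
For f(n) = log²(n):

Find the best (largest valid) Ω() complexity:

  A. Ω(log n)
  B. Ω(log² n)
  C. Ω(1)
B

f(n) = log²(n) is Ω(log² n).
All listed options are valid Big-Ω bounds (lower bounds),
but Ω(log² n) is the tightest (largest valid bound).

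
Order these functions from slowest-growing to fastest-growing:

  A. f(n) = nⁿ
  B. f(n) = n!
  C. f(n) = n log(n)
C < B < A

Comparing growth rates:
C = n log(n) is O(n log n)
B = n! is O(n!)
A = nⁿ is O(nⁿ)

Therefore, the order from slowest to fastest is: C < B < A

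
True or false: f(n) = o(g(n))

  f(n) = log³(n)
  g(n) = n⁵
True

f(n) = log³(n) is O(log³ n), and g(n) = n⁵ is O(n⁵).
Since O(log³ n) grows strictly slower than O(n⁵), f(n) = o(g(n)) is true.
This means lim(n→∞) f(n)/g(n) = 0.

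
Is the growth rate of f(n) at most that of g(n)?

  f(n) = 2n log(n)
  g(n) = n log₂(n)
True

f(n) = 2n log(n) and g(n) = n log₂(n) are both O(n log n).
Big-O permits equal growth rates (f ≤ c·g for some c), so f(n) = O(g(n)) is true.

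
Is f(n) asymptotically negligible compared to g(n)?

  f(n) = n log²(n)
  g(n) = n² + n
True

f(n) = n log²(n) is O(n log² n), and g(n) = n² + n is O(n²).
Since O(n log² n) grows strictly slower than O(n²), f(n) = o(g(n)) is true.
This means lim(n→∞) f(n)/g(n) = 0.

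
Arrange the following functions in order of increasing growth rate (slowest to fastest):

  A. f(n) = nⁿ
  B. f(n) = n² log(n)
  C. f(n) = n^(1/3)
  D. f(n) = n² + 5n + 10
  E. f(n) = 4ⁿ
C < D < B < E < A

Comparing growth rates:
C = n^(1/3) is O(n^(1/3))
D = n² + 5n + 10 is O(n²)
B = n² log(n) is O(n² log n)
E = 4ⁿ is O(4ⁿ)
A = nⁿ is O(nⁿ)

Therefore, the order from slowest to fastest is: C < D < B < E < A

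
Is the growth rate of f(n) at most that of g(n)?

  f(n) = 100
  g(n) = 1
True

f(n) = 100 and g(n) = 1 are both O(1).
Big-O permits equal growth rates (f ≤ c·g for some c), so f(n) = O(g(n)) is true.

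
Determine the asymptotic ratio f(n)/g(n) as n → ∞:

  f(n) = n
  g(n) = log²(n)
∞

Since n (O(n)) grows faster than log²(n) (O(log² n)),
the ratio f(n)/g(n) → ∞ as n → ∞.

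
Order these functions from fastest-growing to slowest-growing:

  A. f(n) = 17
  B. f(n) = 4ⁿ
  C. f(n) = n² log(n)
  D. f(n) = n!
D > B > C > A

Comparing growth rates:
D = n! is O(n!)
B = 4ⁿ is O(4ⁿ)
C = n² log(n) is O(n² log n)
A = 17 is O(1)

Therefore, the order from fastest to slowest is: D > B > C > A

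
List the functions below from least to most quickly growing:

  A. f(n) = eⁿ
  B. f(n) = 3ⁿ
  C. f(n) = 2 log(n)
C < A < B

Comparing growth rates:
C = 2 log(n) is O(log n)
A = eⁿ is O(eⁿ)
B = 3ⁿ is O(3ⁿ)

Therefore, the order from slowest to fastest is: C < A < B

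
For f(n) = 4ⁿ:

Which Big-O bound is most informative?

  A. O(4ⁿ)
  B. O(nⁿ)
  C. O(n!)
A

f(n) = 4ⁿ is O(4ⁿ).
All listed options are valid Big-O bounds (upper bounds),
but O(4ⁿ) is the tightest (smallest valid bound).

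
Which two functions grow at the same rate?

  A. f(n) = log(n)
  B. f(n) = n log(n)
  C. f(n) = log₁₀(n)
A and C

Examining each function:
  A. log(n) is O(log n)
  B. n log(n) is O(n log n)
  C. log₁₀(n) is O(log n)

Functions A and C both have the same complexity class.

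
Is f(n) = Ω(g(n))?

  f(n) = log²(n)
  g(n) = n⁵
False

f(n) = log²(n) is O(log² n), and g(n) = n⁵ is O(n⁵).
Since O(log² n) grows slower than O(n⁵), f(n) = Ω(g(n)) is false.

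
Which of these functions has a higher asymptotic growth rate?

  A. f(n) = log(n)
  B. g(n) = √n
B

f(n) = log(n) is O(log n), while g(n) = √n is O(√n).
Since O(√n) grows faster than O(log n), g(n) dominates.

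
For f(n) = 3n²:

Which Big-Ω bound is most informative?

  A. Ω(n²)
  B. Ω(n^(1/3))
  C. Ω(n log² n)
A

f(n) = 3n² is Ω(n²).
All listed options are valid Big-Ω bounds (lower bounds),
but Ω(n²) is the tightest (largest valid bound).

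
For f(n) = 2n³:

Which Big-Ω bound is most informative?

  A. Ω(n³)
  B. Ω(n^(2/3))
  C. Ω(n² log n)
A

f(n) = 2n³ is Ω(n³).
All listed options are valid Big-Ω bounds (lower bounds),
but Ω(n³) is the tightest (largest valid bound).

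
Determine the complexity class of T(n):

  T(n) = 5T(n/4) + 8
Θ(n^log₄(5))

Master Theorem: a = 5, b = 4, f(n) = 8.
Compute the critical exponent d = log₄(5) = 1.161.
Compare f(n) = Θ(1) against n^d:
  k = 0 < d = 1.161, so f(n) = O(n^(d-ε)) — Case 1.
  The recursion cost dominates: T(n) = Θ(n^d) = Θ(n^log₄(5)).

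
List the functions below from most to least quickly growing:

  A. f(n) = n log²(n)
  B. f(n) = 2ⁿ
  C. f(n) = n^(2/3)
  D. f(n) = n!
D > B > A > C

Comparing growth rates:
D = n! is O(n!)
B = 2ⁿ is O(2ⁿ)
A = n log²(n) is O(n log² n)
C = n^(2/3) is O(n^(2/3))

Therefore, the order from fastest to slowest is: D > B > A > C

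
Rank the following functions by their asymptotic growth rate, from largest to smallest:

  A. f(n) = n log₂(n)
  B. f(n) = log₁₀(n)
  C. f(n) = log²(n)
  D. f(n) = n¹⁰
D > A > C > B

Comparing growth rates:
D = n¹⁰ is O(n¹⁰)
A = n log₂(n) is O(n log n)
C = log²(n) is O(log² n)
B = log₁₀(n) is O(log n)

Therefore, the order from fastest to slowest is: D > A > C > B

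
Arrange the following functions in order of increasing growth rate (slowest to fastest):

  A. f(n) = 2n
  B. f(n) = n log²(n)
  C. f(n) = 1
C < A < B

Comparing growth rates:
C = 1 is O(1)
A = 2n is O(n)
B = n log²(n) is O(n log² n)

Therefore, the order from slowest to fastest is: C < A < B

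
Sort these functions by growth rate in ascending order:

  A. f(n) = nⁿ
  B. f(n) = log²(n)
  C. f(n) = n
B < C < A

Comparing growth rates:
B = log²(n) is O(log² n)
C = n is O(n)
A = nⁿ is O(nⁿ)

Therefore, the order from slowest to fastest is: B < C < A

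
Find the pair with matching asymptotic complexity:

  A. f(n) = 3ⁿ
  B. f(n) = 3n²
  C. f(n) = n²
B and C

Examining each function:
  A. 3ⁿ is O(3ⁿ)
  B. 3n² is O(n²)
  C. n² is O(n²)

Functions B and C both have the same complexity class.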